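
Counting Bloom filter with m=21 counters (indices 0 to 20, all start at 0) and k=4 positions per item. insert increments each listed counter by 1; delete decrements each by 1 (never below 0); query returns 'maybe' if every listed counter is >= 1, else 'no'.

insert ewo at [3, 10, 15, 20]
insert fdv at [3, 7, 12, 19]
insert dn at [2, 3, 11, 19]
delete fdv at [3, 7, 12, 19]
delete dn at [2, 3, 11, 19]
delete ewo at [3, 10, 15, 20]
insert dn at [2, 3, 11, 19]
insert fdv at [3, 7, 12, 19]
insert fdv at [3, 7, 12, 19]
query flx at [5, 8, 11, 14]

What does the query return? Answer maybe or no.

Step 1: insert ewo at [3, 10, 15, 20] -> counters=[0,0,0,1,0,0,0,0,0,0,1,0,0,0,0,1,0,0,0,0,1]
Step 2: insert fdv at [3, 7, 12, 19] -> counters=[0,0,0,2,0,0,0,1,0,0,1,0,1,0,0,1,0,0,0,1,1]
Step 3: insert dn at [2, 3, 11, 19] -> counters=[0,0,1,3,0,0,0,1,0,0,1,1,1,0,0,1,0,0,0,2,1]
Step 4: delete fdv at [3, 7, 12, 19] -> counters=[0,0,1,2,0,0,0,0,0,0,1,1,0,0,0,1,0,0,0,1,1]
Step 5: delete dn at [2, 3, 11, 19] -> counters=[0,0,0,1,0,0,0,0,0,0,1,0,0,0,0,1,0,0,0,0,1]
Step 6: delete ewo at [3, 10, 15, 20] -> counters=[0,0,0,0,0,0,0,0,0,0,0,0,0,0,0,0,0,0,0,0,0]
Step 7: insert dn at [2, 3, 11, 19] -> counters=[0,0,1,1,0,0,0,0,0,0,0,1,0,0,0,0,0,0,0,1,0]
Step 8: insert fdv at [3, 7, 12, 19] -> counters=[0,0,1,2,0,0,0,1,0,0,0,1,1,0,0,0,0,0,0,2,0]
Step 9: insert fdv at [3, 7, 12, 19] -> counters=[0,0,1,3,0,0,0,2,0,0,0,1,2,0,0,0,0,0,0,3,0]
Query flx: check counters[5]=0 counters[8]=0 counters[11]=1 counters[14]=0 -> no

Answer: no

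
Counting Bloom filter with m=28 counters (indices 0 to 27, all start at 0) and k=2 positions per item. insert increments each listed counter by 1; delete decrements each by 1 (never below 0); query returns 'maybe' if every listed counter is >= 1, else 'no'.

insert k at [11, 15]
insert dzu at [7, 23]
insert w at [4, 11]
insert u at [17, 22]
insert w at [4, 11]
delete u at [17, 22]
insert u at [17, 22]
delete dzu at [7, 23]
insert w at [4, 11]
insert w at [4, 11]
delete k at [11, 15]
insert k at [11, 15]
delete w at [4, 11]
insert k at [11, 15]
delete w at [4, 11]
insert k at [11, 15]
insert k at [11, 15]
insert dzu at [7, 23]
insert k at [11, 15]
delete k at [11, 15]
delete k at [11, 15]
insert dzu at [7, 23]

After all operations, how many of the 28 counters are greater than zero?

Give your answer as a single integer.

Answer: 7

Derivation:
Step 1: insert k at [11, 15] -> counters=[0,0,0,0,0,0,0,0,0,0,0,1,0,0,0,1,0,0,0,0,0,0,0,0,0,0,0,0]
Step 2: insert dzu at [7, 23] -> counters=[0,0,0,0,0,0,0,1,0,0,0,1,0,0,0,1,0,0,0,0,0,0,0,1,0,0,0,0]
Step 3: insert w at [4, 11] -> counters=[0,0,0,0,1,0,0,1,0,0,0,2,0,0,0,1,0,0,0,0,0,0,0,1,0,0,0,0]
Step 4: insert u at [17, 22] -> counters=[0,0,0,0,1,0,0,1,0,0,0,2,0,0,0,1,0,1,0,0,0,0,1,1,0,0,0,0]
Step 5: insert w at [4, 11] -> counters=[0,0,0,0,2,0,0,1,0,0,0,3,0,0,0,1,0,1,0,0,0,0,1,1,0,0,0,0]
Step 6: delete u at [17, 22] -> counters=[0,0,0,0,2,0,0,1,0,0,0,3,0,0,0,1,0,0,0,0,0,0,0,1,0,0,0,0]
Step 7: insert u at [17, 22] -> counters=[0,0,0,0,2,0,0,1,0,0,0,3,0,0,0,1,0,1,0,0,0,0,1,1,0,0,0,0]
Step 8: delete dzu at [7, 23] -> counters=[0,0,0,0,2,0,0,0,0,0,0,3,0,0,0,1,0,1,0,0,0,0,1,0,0,0,0,0]
Step 9: insert w at [4, 11] -> counters=[0,0,0,0,3,0,0,0,0,0,0,4,0,0,0,1,0,1,0,0,0,0,1,0,0,0,0,0]
Step 10: insert w at [4, 11] -> counters=[0,0,0,0,4,0,0,0,0,0,0,5,0,0,0,1,0,1,0,0,0,0,1,0,0,0,0,0]
Step 11: delete k at [11, 15] -> counters=[0,0,0,0,4,0,0,0,0,0,0,4,0,0,0,0,0,1,0,0,0,0,1,0,0,0,0,0]
Step 12: insert k at [11, 15] -> counters=[0,0,0,0,4,0,0,0,0,0,0,5,0,0,0,1,0,1,0,0,0,0,1,0,0,0,0,0]
Step 13: delete w at [4, 11] -> counters=[0,0,0,0,3,0,0,0,0,0,0,4,0,0,0,1,0,1,0,0,0,0,1,0,0,0,0,0]
Step 14: insert k at [11, 15] -> counters=[0,0,0,0,3,0,0,0,0,0,0,5,0,0,0,2,0,1,0,0,0,0,1,0,0,0,0,0]
Step 15: delete w at [4, 11] -> counters=[0,0,0,0,2,0,0,0,0,0,0,4,0,0,0,2,0,1,0,0,0,0,1,0,0,0,0,0]
Step 16: insert k at [11, 15] -> counters=[0,0,0,0,2,0,0,0,0,0,0,5,0,0,0,3,0,1,0,0,0,0,1,0,0,0,0,0]
Step 17: insert k at [11, 15] -> counters=[0,0,0,0,2,0,0,0,0,0,0,6,0,0,0,4,0,1,0,0,0,0,1,0,0,0,0,0]
Step 18: insert dzu at [7, 23] -> counters=[0,0,0,0,2,0,0,1,0,0,0,6,0,0,0,4,0,1,0,0,0,0,1,1,0,0,0,0]
Step 19: insert k at [11, 15] -> counters=[0,0,0,0,2,0,0,1,0,0,0,7,0,0,0,5,0,1,0,0,0,0,1,1,0,0,0,0]
Step 20: delete k at [11, 15] -> counters=[0,0,0,0,2,0,0,1,0,0,0,6,0,0,0,4,0,1,0,0,0,0,1,1,0,0,0,0]
Step 21: delete k at [11, 15] -> counters=[0,0,0,0,2,0,0,1,0,0,0,5,0,0,0,3,0,1,0,0,0,0,1,1,0,0,0,0]
Step 22: insert dzu at [7, 23] -> counters=[0,0,0,0,2,0,0,2,0,0,0,5,0,0,0,3,0,1,0,0,0,0,1,2,0,0,0,0]
Final counters=[0,0,0,0,2,0,0,2,0,0,0,5,0,0,0,3,0,1,0,0,0,0,1,2,0,0,0,0] -> 7 nonzero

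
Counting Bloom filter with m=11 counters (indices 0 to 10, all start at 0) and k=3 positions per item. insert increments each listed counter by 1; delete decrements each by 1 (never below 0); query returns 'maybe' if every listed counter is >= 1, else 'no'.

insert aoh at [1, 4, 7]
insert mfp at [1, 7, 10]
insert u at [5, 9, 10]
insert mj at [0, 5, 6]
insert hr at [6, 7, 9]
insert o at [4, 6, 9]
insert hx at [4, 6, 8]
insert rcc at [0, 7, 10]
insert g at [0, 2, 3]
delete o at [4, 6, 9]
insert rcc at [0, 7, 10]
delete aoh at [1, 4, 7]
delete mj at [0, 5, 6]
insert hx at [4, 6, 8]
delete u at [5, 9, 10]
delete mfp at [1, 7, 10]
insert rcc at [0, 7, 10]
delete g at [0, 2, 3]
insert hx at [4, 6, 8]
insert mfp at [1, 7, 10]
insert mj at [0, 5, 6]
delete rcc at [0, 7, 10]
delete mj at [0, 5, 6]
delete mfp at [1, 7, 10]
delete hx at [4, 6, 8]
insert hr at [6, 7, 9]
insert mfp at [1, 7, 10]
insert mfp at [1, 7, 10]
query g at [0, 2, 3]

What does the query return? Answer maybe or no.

Step 1: insert aoh at [1, 4, 7] -> counters=[0,1,0,0,1,0,0,1,0,0,0]
Step 2: insert mfp at [1, 7, 10] -> counters=[0,2,0,0,1,0,0,2,0,0,1]
Step 3: insert u at [5, 9, 10] -> counters=[0,2,0,0,1,1,0,2,0,1,2]
Step 4: insert mj at [0, 5, 6] -> counters=[1,2,0,0,1,2,1,2,0,1,2]
Step 5: insert hr at [6, 7, 9] -> counters=[1,2,0,0,1,2,2,3,0,2,2]
Step 6: insert o at [4, 6, 9] -> counters=[1,2,0,0,2,2,3,3,0,3,2]
Step 7: insert hx at [4, 6, 8] -> counters=[1,2,0,0,3,2,4,3,1,3,2]
Step 8: insert rcc at [0, 7, 10] -> counters=[2,2,0,0,3,2,4,4,1,3,3]
Step 9: insert g at [0, 2, 3] -> counters=[3,2,1,1,3,2,4,4,1,3,3]
Step 10: delete o at [4, 6, 9] -> counters=[3,2,1,1,2,2,3,4,1,2,3]
Step 11: insert rcc at [0, 7, 10] -> counters=[4,2,1,1,2,2,3,5,1,2,4]
Step 12: delete aoh at [1, 4, 7] -> counters=[4,1,1,1,1,2,3,4,1,2,4]
Step 13: delete mj at [0, 5, 6] -> counters=[3,1,1,1,1,1,2,4,1,2,4]
Step 14: insert hx at [4, 6, 8] -> counters=[3,1,1,1,2,1,3,4,2,2,4]
Step 15: delete u at [5, 9, 10] -> counters=[3,1,1,1,2,0,3,4,2,1,3]
Step 16: delete mfp at [1, 7, 10] -> counters=[3,0,1,1,2,0,3,3,2,1,2]
Step 17: insert rcc at [0, 7, 10] -> counters=[4,0,1,1,2,0,3,4,2,1,3]
Step 18: delete g at [0, 2, 3] -> counters=[3,0,0,0,2,0,3,4,2,1,3]
Step 19: insert hx at [4, 6, 8] -> counters=[3,0,0,0,3,0,4,4,3,1,3]
Step 20: insert mfp at [1, 7, 10] -> counters=[3,1,0,0,3,0,4,5,3,1,4]
Step 21: insert mj at [0, 5, 6] -> counters=[4,1,0,0,3,1,5,5,3,1,4]
Step 22: delete rcc at [0, 7, 10] -> counters=[3,1,0,0,3,1,5,4,3,1,3]
Step 23: delete mj at [0, 5, 6] -> counters=[2,1,0,0,3,0,4,4,3,1,3]
Step 24: delete mfp at [1, 7, 10] -> counters=[2,0,0,0,3,0,4,3,3,1,2]
Step 25: delete hx at [4, 6, 8] -> counters=[2,0,0,0,2,0,3,3,2,1,2]
Step 26: insert hr at [6, 7, 9] -> counters=[2,0,0,0,2,0,4,4,2,2,2]
Step 27: insert mfp at [1, 7, 10] -> counters=[2,1,0,0,2,0,4,5,2,2,3]
Step 28: insert mfp at [1, 7, 10] -> counters=[2,2,0,0,2,0,4,6,2,2,4]
Query g: check counters[0]=2 counters[2]=0 counters[3]=0 -> no

Answer: no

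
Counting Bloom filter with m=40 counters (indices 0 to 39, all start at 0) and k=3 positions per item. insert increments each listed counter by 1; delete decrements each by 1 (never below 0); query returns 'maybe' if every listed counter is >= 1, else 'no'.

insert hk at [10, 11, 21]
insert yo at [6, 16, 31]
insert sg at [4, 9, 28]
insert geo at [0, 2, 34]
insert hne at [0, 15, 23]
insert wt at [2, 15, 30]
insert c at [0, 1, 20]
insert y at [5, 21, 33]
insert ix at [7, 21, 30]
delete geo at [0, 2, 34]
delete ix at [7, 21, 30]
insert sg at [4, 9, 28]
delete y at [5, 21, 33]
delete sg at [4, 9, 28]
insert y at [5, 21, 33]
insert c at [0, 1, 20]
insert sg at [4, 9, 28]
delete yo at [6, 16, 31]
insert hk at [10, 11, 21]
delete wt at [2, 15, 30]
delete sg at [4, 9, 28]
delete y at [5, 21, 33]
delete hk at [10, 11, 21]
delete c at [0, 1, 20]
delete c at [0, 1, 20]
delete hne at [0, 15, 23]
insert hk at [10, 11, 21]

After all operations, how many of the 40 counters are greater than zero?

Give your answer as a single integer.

Answer: 6

Derivation:
Step 1: insert hk at [10, 11, 21] -> counters=[0,0,0,0,0,0,0,0,0,0,1,1,0,0,0,0,0,0,0,0,0,1,0,0,0,0,0,0,0,0,0,0,0,0,0,0,0,0,0,0]
Step 2: insert yo at [6, 16, 31] -> counters=[0,0,0,0,0,0,1,0,0,0,1,1,0,0,0,0,1,0,0,0,0,1,0,0,0,0,0,0,0,0,0,1,0,0,0,0,0,0,0,0]
Step 3: insert sg at [4, 9, 28] -> counters=[0,0,0,0,1,0,1,0,0,1,1,1,0,0,0,0,1,0,0,0,0,1,0,0,0,0,0,0,1,0,0,1,0,0,0,0,0,0,0,0]
Step 4: insert geo at [0, 2, 34] -> counters=[1,0,1,0,1,0,1,0,0,1,1,1,0,0,0,0,1,0,0,0,0,1,0,0,0,0,0,0,1,0,0,1,0,0,1,0,0,0,0,0]
Step 5: insert hne at [0, 15, 23] -> counters=[2,0,1,0,1,0,1,0,0,1,1,1,0,0,0,1,1,0,0,0,0,1,0,1,0,0,0,0,1,0,0,1,0,0,1,0,0,0,0,0]
Step 6: insert wt at [2, 15, 30] -> counters=[2,0,2,0,1,0,1,0,0,1,1,1,0,0,0,2,1,0,0,0,0,1,0,1,0,0,0,0,1,0,1,1,0,0,1,0,0,0,0,0]
Step 7: insert c at [0, 1, 20] -> counters=[3,1,2,0,1,0,1,0,0,1,1,1,0,0,0,2,1,0,0,0,1,1,0,1,0,0,0,0,1,0,1,1,0,0,1,0,0,0,0,0]
Step 8: insert y at [5, 21, 33] -> counters=[3,1,2,0,1,1,1,0,0,1,1,1,0,0,0,2,1,0,0,0,1,2,0,1,0,0,0,0,1,0,1,1,0,1,1,0,0,0,0,0]
Step 9: insert ix at [7, 21, 30] -> counters=[3,1,2,0,1,1,1,1,0,1,1,1,0,0,0,2,1,0,0,0,1,3,0,1,0,0,0,0,1,0,2,1,0,1,1,0,0,0,0,0]
Step 10: delete geo at [0, 2, 34] -> counters=[2,1,1,0,1,1,1,1,0,1,1,1,0,0,0,2,1,0,0,0,1,3,0,1,0,0,0,0,1,0,2,1,0,1,0,0,0,0,0,0]
Step 11: delete ix at [7, 21, 30] -> counters=[2,1,1,0,1,1,1,0,0,1,1,1,0,0,0,2,1,0,0,0,1,2,0,1,0,0,0,0,1,0,1,1,0,1,0,0,0,0,0,0]
Step 12: insert sg at [4, 9, 28] -> counters=[2,1,1,0,2,1,1,0,0,2,1,1,0,0,0,2,1,0,0,0,1,2,0,1,0,0,0,0,2,0,1,1,0,1,0,0,0,0,0,0]
Step 13: delete y at [5, 21, 33] -> counters=[2,1,1,0,2,0,1,0,0,2,1,1,0,0,0,2,1,0,0,0,1,1,0,1,0,0,0,0,2,0,1,1,0,0,0,0,0,0,0,0]
Step 14: delete sg at [4, 9, 28] -> counters=[2,1,1,0,1,0,1,0,0,1,1,1,0,0,0,2,1,0,0,0,1,1,0,1,0,0,0,0,1,0,1,1,0,0,0,0,0,0,0,0]
Step 15: insert y at [5, 21, 33] -> counters=[2,1,1,0,1,1,1,0,0,1,1,1,0,0,0,2,1,0,0,0,1,2,0,1,0,0,0,0,1,0,1,1,0,1,0,0,0,0,0,0]
Step 16: insert c at [0, 1, 20] -> counters=[3,2,1,0,1,1,1,0,0,1,1,1,0,0,0,2,1,0,0,0,2,2,0,1,0,0,0,0,1,0,1,1,0,1,0,0,0,0,0,0]
Step 17: insert sg at [4, 9, 28] -> counters=[3,2,1,0,2,1,1,0,0,2,1,1,0,0,0,2,1,0,0,0,2,2,0,1,0,0,0,0,2,0,1,1,0,1,0,0,0,0,0,0]
Step 18: delete yo at [6, 16, 31] -> counters=[3,2,1,0,2,1,0,0,0,2,1,1,0,0,0,2,0,0,0,0,2,2,0,1,0,0,0,0,2,0,1,0,0,1,0,0,0,0,0,0]
Step 19: insert hk at [10, 11, 21] -> counters=[3,2,1,0,2,1,0,0,0,2,2,2,0,0,0,2,0,0,0,0,2,3,0,1,0,0,0,0,2,0,1,0,0,1,0,0,0,0,0,0]
Step 20: delete wt at [2, 15, 30] -> counters=[3,2,0,0,2,1,0,0,0,2,2,2,0,0,0,1,0,0,0,0,2,3,0,1,0,0,0,0,2,0,0,0,0,1,0,0,0,0,0,0]
Step 21: delete sg at [4, 9, 28] -> counters=[3,2,0,0,1,1,0,0,0,1,2,2,0,0,0,1,0,0,0,0,2,3,0,1,0,0,0,0,1,0,0,0,0,1,0,0,0,0,0,0]
Step 22: delete y at [5, 21, 33] -> counters=[3,2,0,0,1,0,0,0,0,1,2,2,0,0,0,1,0,0,0,0,2,2,0,1,0,0,0,0,1,0,0,0,0,0,0,0,0,0,0,0]
Step 23: delete hk at [10, 11, 21] -> counters=[3,2,0,0,1,0,0,0,0,1,1,1,0,0,0,1,0,0,0,0,2,1,0,1,0,0,0,0,1,0,0,0,0,0,0,0,0,0,0,0]
Step 24: delete c at [0, 1, 20] -> counters=[2,1,0,0,1,0,0,0,0,1,1,1,0,0,0,1,0,0,0,0,1,1,0,1,0,0,0,0,1,0,0,0,0,0,0,0,0,0,0,0]
Step 25: delete c at [0, 1, 20] -> counters=[1,0,0,0,1,0,0,0,0,1,1,1,0,0,0,1,0,0,0,0,0,1,0,1,0,0,0,0,1,0,0,0,0,0,0,0,0,0,0,0]
Step 26: delete hne at [0, 15, 23] -> counters=[0,0,0,0,1,0,0,0,0,1,1,1,0,0,0,0,0,0,0,0,0,1,0,0,0,0,0,0,1,0,0,0,0,0,0,0,0,0,0,0]
Step 27: insert hk at [10, 11, 21] -> counters=[0,0,0,0,1,0,0,0,0,1,2,2,0,0,0,0,0,0,0,0,0,2,0,0,0,0,0,0,1,0,0,0,0,0,0,0,0,0,0,0]
Final counters=[0,0,0,0,1,0,0,0,0,1,2,2,0,0,0,0,0,0,0,0,0,2,0,0,0,0,0,0,1,0,0,0,0,0,0,0,0,0,0,0] -> 6 nonzero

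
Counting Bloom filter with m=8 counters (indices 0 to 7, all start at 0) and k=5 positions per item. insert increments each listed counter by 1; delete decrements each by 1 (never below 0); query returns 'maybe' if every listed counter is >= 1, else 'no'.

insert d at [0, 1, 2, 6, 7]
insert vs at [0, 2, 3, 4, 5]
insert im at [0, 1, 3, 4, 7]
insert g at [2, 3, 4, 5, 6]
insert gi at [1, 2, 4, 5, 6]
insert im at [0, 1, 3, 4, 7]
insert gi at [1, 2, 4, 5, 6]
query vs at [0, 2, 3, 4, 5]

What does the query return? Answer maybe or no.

Answer: maybe

Derivation:
Step 1: insert d at [0, 1, 2, 6, 7] -> counters=[1,1,1,0,0,0,1,1]
Step 2: insert vs at [0, 2, 3, 4, 5] -> counters=[2,1,2,1,1,1,1,1]
Step 3: insert im at [0, 1, 3, 4, 7] -> counters=[3,2,2,2,2,1,1,2]
Step 4: insert g at [2, 3, 4, 5, 6] -> counters=[3,2,3,3,3,2,2,2]
Step 5: insert gi at [1, 2, 4, 5, 6] -> counters=[3,3,4,3,4,3,3,2]
Step 6: insert im at [0, 1, 3, 4, 7] -> counters=[4,4,4,4,5,3,3,3]
Step 7: insert gi at [1, 2, 4, 5, 6] -> counters=[4,5,5,4,6,4,4,3]
Query vs: check counters[0]=4 counters[2]=5 counters[3]=4 counters[4]=6 counters[5]=4 -> maybe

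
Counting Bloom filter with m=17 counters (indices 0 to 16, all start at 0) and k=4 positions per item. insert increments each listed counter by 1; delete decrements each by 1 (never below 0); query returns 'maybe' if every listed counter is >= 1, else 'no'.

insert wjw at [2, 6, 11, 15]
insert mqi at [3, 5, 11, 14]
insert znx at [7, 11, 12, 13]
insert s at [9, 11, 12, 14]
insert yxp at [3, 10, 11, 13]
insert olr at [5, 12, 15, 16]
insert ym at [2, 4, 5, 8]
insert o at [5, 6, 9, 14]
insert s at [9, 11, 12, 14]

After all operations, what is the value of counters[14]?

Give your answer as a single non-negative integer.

Answer: 4

Derivation:
Step 1: insert wjw at [2, 6, 11, 15] -> counters=[0,0,1,0,0,0,1,0,0,0,0,1,0,0,0,1,0]
Step 2: insert mqi at [3, 5, 11, 14] -> counters=[0,0,1,1,0,1,1,0,0,0,0,2,0,0,1,1,0]
Step 3: insert znx at [7, 11, 12, 13] -> counters=[0,0,1,1,0,1,1,1,0,0,0,3,1,1,1,1,0]
Step 4: insert s at [9, 11, 12, 14] -> counters=[0,0,1,1,0,1,1,1,0,1,0,4,2,1,2,1,0]
Step 5: insert yxp at [3, 10, 11, 13] -> counters=[0,0,1,2,0,1,1,1,0,1,1,5,2,2,2,1,0]
Step 6: insert olr at [5, 12, 15, 16] -> counters=[0,0,1,2,0,2,1,1,0,1,1,5,3,2,2,2,1]
Step 7: insert ym at [2, 4, 5, 8] -> counters=[0,0,2,2,1,3,1,1,1,1,1,5,3,2,2,2,1]
Step 8: insert o at [5, 6, 9, 14] -> counters=[0,0,2,2,1,4,2,1,1,2,1,5,3,2,3,2,1]
Step 9: insert s at [9, 11, 12, 14] -> counters=[0,0,2,2,1,4,2,1,1,3,1,6,4,2,4,2,1]
Final counters=[0,0,2,2,1,4,2,1,1,3,1,6,4,2,4,2,1] -> counters[14]=4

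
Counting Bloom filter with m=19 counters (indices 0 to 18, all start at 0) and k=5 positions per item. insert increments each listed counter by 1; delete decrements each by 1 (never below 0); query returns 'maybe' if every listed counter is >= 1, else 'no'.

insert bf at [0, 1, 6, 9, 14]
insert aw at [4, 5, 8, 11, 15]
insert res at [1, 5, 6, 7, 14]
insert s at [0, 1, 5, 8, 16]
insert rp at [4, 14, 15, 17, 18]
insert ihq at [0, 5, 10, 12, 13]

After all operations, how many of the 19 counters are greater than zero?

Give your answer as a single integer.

Answer: 17

Derivation:
Step 1: insert bf at [0, 1, 6, 9, 14] -> counters=[1,1,0,0,0,0,1,0,0,1,0,0,0,0,1,0,0,0,0]
Step 2: insert aw at [4, 5, 8, 11, 15] -> counters=[1,1,0,0,1,1,1,0,1,1,0,1,0,0,1,1,0,0,0]
Step 3: insert res at [1, 5, 6, 7, 14] -> counters=[1,2,0,0,1,2,2,1,1,1,0,1,0,0,2,1,0,0,0]
Step 4: insert s at [0, 1, 5, 8, 16] -> counters=[2,3,0,0,1,3,2,1,2,1,0,1,0,0,2,1,1,0,0]
Step 5: insert rp at [4, 14, 15, 17, 18] -> counters=[2,3,0,0,2,3,2,1,2,1,0,1,0,0,3,2,1,1,1]
Step 6: insert ihq at [0, 5, 10, 12, 13] -> counters=[3,3,0,0,2,4,2,1,2,1,1,1,1,1,3,2,1,1,1]
Final counters=[3,3,0,0,2,4,2,1,2,1,1,1,1,1,3,2,1,1,1] -> 17 nonzero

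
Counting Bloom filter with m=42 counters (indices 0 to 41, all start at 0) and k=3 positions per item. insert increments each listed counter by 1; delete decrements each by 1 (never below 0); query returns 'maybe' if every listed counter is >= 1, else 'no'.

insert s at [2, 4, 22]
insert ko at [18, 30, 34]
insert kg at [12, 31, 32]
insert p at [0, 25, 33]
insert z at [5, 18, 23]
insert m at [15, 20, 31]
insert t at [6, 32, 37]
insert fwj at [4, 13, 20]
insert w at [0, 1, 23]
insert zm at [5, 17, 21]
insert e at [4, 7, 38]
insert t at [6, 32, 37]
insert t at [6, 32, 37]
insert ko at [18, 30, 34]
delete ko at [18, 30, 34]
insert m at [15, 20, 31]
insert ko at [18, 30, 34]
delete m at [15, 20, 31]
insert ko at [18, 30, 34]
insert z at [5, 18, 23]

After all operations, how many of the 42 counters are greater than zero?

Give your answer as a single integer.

Step 1: insert s at [2, 4, 22] -> counters=[0,0,1,0,1,0,0,0,0,0,0,0,0,0,0,0,0,0,0,0,0,0,1,0,0,0,0,0,0,0,0,0,0,0,0,0,0,0,0,0,0,0]
Step 2: insert ko at [18, 30, 34] -> counters=[0,0,1,0,1,0,0,0,0,0,0,0,0,0,0,0,0,0,1,0,0,0,1,0,0,0,0,0,0,0,1,0,0,0,1,0,0,0,0,0,0,0]
Step 3: insert kg at [12, 31, 32] -> counters=[0,0,1,0,1,0,0,0,0,0,0,0,1,0,0,0,0,0,1,0,0,0,1,0,0,0,0,0,0,0,1,1,1,0,1,0,0,0,0,0,0,0]
Step 4: insert p at [0, 25, 33] -> counters=[1,0,1,0,1,0,0,0,0,0,0,0,1,0,0,0,0,0,1,0,0,0,1,0,0,1,0,0,0,0,1,1,1,1,1,0,0,0,0,0,0,0]
Step 5: insert z at [5, 18, 23] -> counters=[1,0,1,0,1,1,0,0,0,0,0,0,1,0,0,0,0,0,2,0,0,0,1,1,0,1,0,0,0,0,1,1,1,1,1,0,0,0,0,0,0,0]
Step 6: insert m at [15, 20, 31] -> counters=[1,0,1,0,1,1,0,0,0,0,0,0,1,0,0,1,0,0,2,0,1,0,1,1,0,1,0,0,0,0,1,2,1,1,1,0,0,0,0,0,0,0]
Step 7: insert t at [6, 32, 37] -> counters=[1,0,1,0,1,1,1,0,0,0,0,0,1,0,0,1,0,0,2,0,1,0,1,1,0,1,0,0,0,0,1,2,2,1,1,0,0,1,0,0,0,0]
Step 8: insert fwj at [4, 13, 20] -> counters=[1,0,1,0,2,1,1,0,0,0,0,0,1,1,0,1,0,0,2,0,2,0,1,1,0,1,0,0,0,0,1,2,2,1,1,0,0,1,0,0,0,0]
Step 9: insert w at [0, 1, 23] -> counters=[2,1,1,0,2,1,1,0,0,0,0,0,1,1,0,1,0,0,2,0,2,0,1,2,0,1,0,0,0,0,1,2,2,1,1,0,0,1,0,0,0,0]
Step 10: insert zm at [5, 17, 21] -> counters=[2,1,1,0,2,2,1,0,0,0,0,0,1,1,0,1,0,1,2,0,2,1,1,2,0,1,0,0,0,0,1,2,2,1,1,0,0,1,0,0,0,0]
Step 11: insert e at [4, 7, 38] -> counters=[2,1,1,0,3,2,1,1,0,0,0,0,1,1,0,1,0,1,2,0,2,1,1,2,0,1,0,0,0,0,1,2,2,1,1,0,0,1,1,0,0,0]
Step 12: insert t at [6, 32, 37] -> counters=[2,1,1,0,3,2,2,1,0,0,0,0,1,1,0,1,0,1,2,0,2,1,1,2,0,1,0,0,0,0,1,2,3,1,1,0,0,2,1,0,0,0]
Step 13: insert t at [6, 32, 37] -> counters=[2,1,1,0,3,2,3,1,0,0,0,0,1,1,0,1,0,1,2,0,2,1,1,2,0,1,0,0,0,0,1,2,4,1,1,0,0,3,1,0,0,0]
Step 14: insert ko at [18, 30, 34] -> counters=[2,1,1,0,3,2,3,1,0,0,0,0,1,1,0,1,0,1,3,0,2,1,1,2,0,1,0,0,0,0,2,2,4,1,2,0,0,3,1,0,0,0]
Step 15: delete ko at [18, 30, 34] -> counters=[2,1,1,0,3,2,3,1,0,0,0,0,1,1,0,1,0,1,2,0,2,1,1,2,0,1,0,0,0,0,1,2,4,1,1,0,0,3,1,0,0,0]
Step 16: insert m at [15, 20, 31] -> counters=[2,1,1,0,3,2,3,1,0,0,0,0,1,1,0,2,0,1,2,0,3,1,1,2,0,1,0,0,0,0,1,3,4,1,1,0,0,3,1,0,0,0]
Step 17: insert ko at [18, 30, 34] -> counters=[2,1,1,0,3,2,3,1,0,0,0,0,1,1,0,2,0,1,3,0,3,1,1,2,0,1,0,0,0,0,2,3,4,1,2,0,0,3,1,0,0,0]
Step 18: delete m at [15, 20, 31] -> counters=[2,1,1,0,3,2,3,1,0,0,0,0,1,1,0,1,0,1,3,0,2,1,1,2,0,1,0,0,0,0,2,2,4,1,2,0,0,3,1,0,0,0]
Step 19: insert ko at [18, 30, 34] -> counters=[2,1,1,0,3,2,3,1,0,0,0,0,1,1,0,1,0,1,4,0,2,1,1,2,0,1,0,0,0,0,3,2,4,1,3,0,0,3,1,0,0,0]
Step 20: insert z at [5, 18, 23] -> counters=[2,1,1,0,3,3,3,1,0,0,0,0,1,1,0,1,0,1,5,0,2,1,1,3,0,1,0,0,0,0,3,2,4,1,3,0,0,3,1,0,0,0]
Final counters=[2,1,1,0,3,3,3,1,0,0,0,0,1,1,0,1,0,1,5,0,2,1,1,3,0,1,0,0,0,0,3,2,4,1,3,0,0,3,1,0,0,0] -> 24 nonzero

Answer: 24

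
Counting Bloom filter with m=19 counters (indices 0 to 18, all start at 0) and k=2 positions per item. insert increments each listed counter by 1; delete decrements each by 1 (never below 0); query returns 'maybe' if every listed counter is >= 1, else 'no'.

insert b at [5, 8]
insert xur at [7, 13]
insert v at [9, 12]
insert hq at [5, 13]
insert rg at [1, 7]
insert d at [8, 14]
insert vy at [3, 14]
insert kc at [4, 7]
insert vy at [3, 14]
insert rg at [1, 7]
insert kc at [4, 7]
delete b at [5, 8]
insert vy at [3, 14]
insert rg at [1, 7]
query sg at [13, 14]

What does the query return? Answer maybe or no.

Step 1: insert b at [5, 8] -> counters=[0,0,0,0,0,1,0,0,1,0,0,0,0,0,0,0,0,0,0]
Step 2: insert xur at [7, 13] -> counters=[0,0,0,0,0,1,0,1,1,0,0,0,0,1,0,0,0,0,0]
Step 3: insert v at [9, 12] -> counters=[0,0,0,0,0,1,0,1,1,1,0,0,1,1,0,0,0,0,0]
Step 4: insert hq at [5, 13] -> counters=[0,0,0,0,0,2,0,1,1,1,0,0,1,2,0,0,0,0,0]
Step 5: insert rg at [1, 7] -> counters=[0,1,0,0,0,2,0,2,1,1,0,0,1,2,0,0,0,0,0]
Step 6: insert d at [8, 14] -> counters=[0,1,0,0,0,2,0,2,2,1,0,0,1,2,1,0,0,0,0]
Step 7: insert vy at [3, 14] -> counters=[0,1,0,1,0,2,0,2,2,1,0,0,1,2,2,0,0,0,0]
Step 8: insert kc at [4, 7] -> counters=[0,1,0,1,1,2,0,3,2,1,0,0,1,2,2,0,0,0,0]
Step 9: insert vy at [3, 14] -> counters=[0,1,0,2,1,2,0,3,2,1,0,0,1,2,3,0,0,0,0]
Step 10: insert rg at [1, 7] -> counters=[0,2,0,2,1,2,0,4,2,1,0,0,1,2,3,0,0,0,0]
Step 11: insert kc at [4, 7] -> counters=[0,2,0,2,2,2,0,5,2,1,0,0,1,2,3,0,0,0,0]
Step 12: delete b at [5, 8] -> counters=[0,2,0,2,2,1,0,5,1,1,0,0,1,2,3,0,0,0,0]
Step 13: insert vy at [3, 14] -> counters=[0,2,0,3,2,1,0,5,1,1,0,0,1,2,4,0,0,0,0]
Step 14: insert rg at [1, 7] -> counters=[0,3,0,3,2,1,0,6,1,1,0,0,1,2,4,0,0,0,0]
Query sg: check counters[13]=2 counters[14]=4 -> maybe

Answer: maybe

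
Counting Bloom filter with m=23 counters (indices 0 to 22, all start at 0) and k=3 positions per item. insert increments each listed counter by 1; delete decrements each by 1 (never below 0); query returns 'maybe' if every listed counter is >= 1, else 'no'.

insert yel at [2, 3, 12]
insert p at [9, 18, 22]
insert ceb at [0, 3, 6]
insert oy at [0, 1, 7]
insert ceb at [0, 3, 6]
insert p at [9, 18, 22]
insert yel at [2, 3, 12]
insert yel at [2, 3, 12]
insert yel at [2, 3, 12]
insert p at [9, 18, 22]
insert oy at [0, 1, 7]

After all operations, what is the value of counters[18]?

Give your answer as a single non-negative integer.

Step 1: insert yel at [2, 3, 12] -> counters=[0,0,1,1,0,0,0,0,0,0,0,0,1,0,0,0,0,0,0,0,0,0,0]
Step 2: insert p at [9, 18, 22] -> counters=[0,0,1,1,0,0,0,0,0,1,0,0,1,0,0,0,0,0,1,0,0,0,1]
Step 3: insert ceb at [0, 3, 6] -> counters=[1,0,1,2,0,0,1,0,0,1,0,0,1,0,0,0,0,0,1,0,0,0,1]
Step 4: insert oy at [0, 1, 7] -> counters=[2,1,1,2,0,0,1,1,0,1,0,0,1,0,0,0,0,0,1,0,0,0,1]
Step 5: insert ceb at [0, 3, 6] -> counters=[3,1,1,3,0,0,2,1,0,1,0,0,1,0,0,0,0,0,1,0,0,0,1]
Step 6: insert p at [9, 18, 22] -> counters=[3,1,1,3,0,0,2,1,0,2,0,0,1,0,0,0,0,0,2,0,0,0,2]
Step 7: insert yel at [2, 3, 12] -> counters=[3,1,2,4,0,0,2,1,0,2,0,0,2,0,0,0,0,0,2,0,0,0,2]
Step 8: insert yel at [2, 3, 12] -> counters=[3,1,3,5,0,0,2,1,0,2,0,0,3,0,0,0,0,0,2,0,0,0,2]
Step 9: insert yel at [2, 3, 12] -> counters=[3,1,4,6,0,0,2,1,0,2,0,0,4,0,0,0,0,0,2,0,0,0,2]
Step 10: insert p at [9, 18, 22] -> counters=[3,1,4,6,0,0,2,1,0,3,0,0,4,0,0,0,0,0,3,0,0,0,3]
Step 11: insert oy at [0, 1, 7] -> counters=[4,2,4,6,0,0,2,2,0,3,0,0,4,0,0,0,0,0,3,0,0,0,3]
Final counters=[4,2,4,6,0,0,2,2,0,3,0,0,4,0,0,0,0,0,3,0,0,0,3] -> counters[18]=3

Answer: 3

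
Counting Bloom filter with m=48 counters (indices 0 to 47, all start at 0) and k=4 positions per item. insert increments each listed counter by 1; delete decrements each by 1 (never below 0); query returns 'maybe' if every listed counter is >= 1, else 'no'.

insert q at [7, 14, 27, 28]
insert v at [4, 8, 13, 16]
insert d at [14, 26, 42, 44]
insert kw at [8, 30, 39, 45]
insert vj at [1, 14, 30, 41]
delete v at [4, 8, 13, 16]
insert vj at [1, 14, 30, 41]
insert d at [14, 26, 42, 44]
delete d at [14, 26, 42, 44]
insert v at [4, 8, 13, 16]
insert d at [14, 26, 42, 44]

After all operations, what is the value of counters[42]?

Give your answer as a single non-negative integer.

Step 1: insert q at [7, 14, 27, 28] -> counters=[0,0,0,0,0,0,0,1,0,0,0,0,0,0,1,0,0,0,0,0,0,0,0,0,0,0,0,1,1,0,0,0,0,0,0,0,0,0,0,0,0,0,0,0,0,0,0,0]
Step 2: insert v at [4, 8, 13, 16] -> counters=[0,0,0,0,1,0,0,1,1,0,0,0,0,1,1,0,1,0,0,0,0,0,0,0,0,0,0,1,1,0,0,0,0,0,0,0,0,0,0,0,0,0,0,0,0,0,0,0]
Step 3: insert d at [14, 26, 42, 44] -> counters=[0,0,0,0,1,0,0,1,1,0,0,0,0,1,2,0,1,0,0,0,0,0,0,0,0,0,1,1,1,0,0,0,0,0,0,0,0,0,0,0,0,0,1,0,1,0,0,0]
Step 4: insert kw at [8, 30, 39, 45] -> counters=[0,0,0,0,1,0,0,1,2,0,0,0,0,1,2,0,1,0,0,0,0,0,0,0,0,0,1,1,1,0,1,0,0,0,0,0,0,0,0,1,0,0,1,0,1,1,0,0]
Step 5: insert vj at [1, 14, 30, 41] -> counters=[0,1,0,0,1,0,0,1,2,0,0,0,0,1,3,0,1,0,0,0,0,0,0,0,0,0,1,1,1,0,2,0,0,0,0,0,0,0,0,1,0,1,1,0,1,1,0,0]
Step 6: delete v at [4, 8, 13, 16] -> counters=[0,1,0,0,0,0,0,1,1,0,0,0,0,0,3,0,0,0,0,0,0,0,0,0,0,0,1,1,1,0,2,0,0,0,0,0,0,0,0,1,0,1,1,0,1,1,0,0]
Step 7: insert vj at [1, 14, 30, 41] -> counters=[0,2,0,0,0,0,0,1,1,0,0,0,0,0,4,0,0,0,0,0,0,0,0,0,0,0,1,1,1,0,3,0,0,0,0,0,0,0,0,1,0,2,1,0,1,1,0,0]
Step 8: insert d at [14, 26, 42, 44] -> counters=[0,2,0,0,0,0,0,1,1,0,0,0,0,0,5,0,0,0,0,0,0,0,0,0,0,0,2,1,1,0,3,0,0,0,0,0,0,0,0,1,0,2,2,0,2,1,0,0]
Step 9: delete d at [14, 26, 42, 44] -> counters=[0,2,0,0,0,0,0,1,1,0,0,0,0,0,4,0,0,0,0,0,0,0,0,0,0,0,1,1,1,0,3,0,0,0,0,0,0,0,0,1,0,2,1,0,1,1,0,0]
Step 10: insert v at [4, 8, 13, 16] -> counters=[0,2,0,0,1,0,0,1,2,0,0,0,0,1,4,0,1,0,0,0,0,0,0,0,0,0,1,1,1,0,3,0,0,0,0,0,0,0,0,1,0,2,1,0,1,1,0,0]
Step 11: insert d at [14, 26, 42, 44] -> counters=[0,2,0,0,1,0,0,1,2,0,0,0,0,1,5,0,1,0,0,0,0,0,0,0,0,0,2,1,1,0,3,0,0,0,0,0,0,0,0,1,0,2,2,0,2,1,0,0]
Final counters=[0,2,0,0,1,0,0,1,2,0,0,0,0,1,5,0,1,0,0,0,0,0,0,0,0,0,2,1,1,0,3,0,0,0,0,0,0,0,0,1,0,2,2,0,2,1,0,0] -> counters[42]=2

Answer: 2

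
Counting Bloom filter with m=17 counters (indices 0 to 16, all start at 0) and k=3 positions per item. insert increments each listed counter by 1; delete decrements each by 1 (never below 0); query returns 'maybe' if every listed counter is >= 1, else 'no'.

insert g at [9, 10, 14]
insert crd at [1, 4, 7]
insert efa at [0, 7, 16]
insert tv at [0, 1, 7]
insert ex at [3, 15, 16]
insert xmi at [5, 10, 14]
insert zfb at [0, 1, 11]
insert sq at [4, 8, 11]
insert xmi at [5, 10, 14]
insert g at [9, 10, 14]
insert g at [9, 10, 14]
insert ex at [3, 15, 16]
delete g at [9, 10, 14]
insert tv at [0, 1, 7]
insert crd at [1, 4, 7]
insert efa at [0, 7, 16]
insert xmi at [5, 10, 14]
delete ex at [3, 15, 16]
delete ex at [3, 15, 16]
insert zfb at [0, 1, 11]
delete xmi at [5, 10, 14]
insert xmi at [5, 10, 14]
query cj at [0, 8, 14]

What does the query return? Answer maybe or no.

Answer: maybe

Derivation:
Step 1: insert g at [9, 10, 14] -> counters=[0,0,0,0,0,0,0,0,0,1,1,0,0,0,1,0,0]
Step 2: insert crd at [1, 4, 7] -> counters=[0,1,0,0,1,0,0,1,0,1,1,0,0,0,1,0,0]
Step 3: insert efa at [0, 7, 16] -> counters=[1,1,0,0,1,0,0,2,0,1,1,0,0,0,1,0,1]
Step 4: insert tv at [0, 1, 7] -> counters=[2,2,0,0,1,0,0,3,0,1,1,0,0,0,1,0,1]
Step 5: insert ex at [3, 15, 16] -> counters=[2,2,0,1,1,0,0,3,0,1,1,0,0,0,1,1,2]
Step 6: insert xmi at [5, 10, 14] -> counters=[2,2,0,1,1,1,0,3,0,1,2,0,0,0,2,1,2]
Step 7: insert zfb at [0, 1, 11] -> counters=[3,3,0,1,1,1,0,3,0,1,2,1,0,0,2,1,2]
Step 8: insert sq at [4, 8, 11] -> counters=[3,3,0,1,2,1,0,3,1,1,2,2,0,0,2,1,2]
Step 9: insert xmi at [5, 10, 14] -> counters=[3,3,0,1,2,2,0,3,1,1,3,2,0,0,3,1,2]
Step 10: insert g at [9, 10, 14] -> counters=[3,3,0,1,2,2,0,3,1,2,4,2,0,0,4,1,2]
Step 11: insert g at [9, 10, 14] -> counters=[3,3,0,1,2,2,0,3,1,3,5,2,0,0,5,1,2]
Step 12: insert ex at [3, 15, 16] -> counters=[3,3,0,2,2,2,0,3,1,3,5,2,0,0,5,2,3]
Step 13: delete g at [9, 10, 14] -> counters=[3,3,0,2,2,2,0,3,1,2,4,2,0,0,4,2,3]
Step 14: insert tv at [0, 1, 7] -> counters=[4,4,0,2,2,2,0,4,1,2,4,2,0,0,4,2,3]
Step 15: insert crd at [1, 4, 7] -> counters=[4,5,0,2,3,2,0,5,1,2,4,2,0,0,4,2,3]
Step 16: insert efa at [0, 7, 16] -> counters=[5,5,0,2,3,2,0,6,1,2,4,2,0,0,4,2,4]
Step 17: insert xmi at [5, 10, 14] -> counters=[5,5,0,2,3,3,0,6,1,2,5,2,0,0,5,2,4]
Step 18: delete ex at [3, 15, 16] -> counters=[5,5,0,1,3,3,0,6,1,2,5,2,0,0,5,1,3]
Step 19: delete ex at [3, 15, 16] -> counters=[5,5,0,0,3,3,0,6,1,2,5,2,0,0,5,0,2]
Step 20: insert zfb at [0, 1, 11] -> counters=[6,6,0,0,3,3,0,6,1,2,5,3,0,0,5,0,2]
Step 21: delete xmi at [5, 10, 14] -> counters=[6,6,0,0,3,2,0,6,1,2,4,3,0,0,4,0,2]
Step 22: insert xmi at [5, 10, 14] -> counters=[6,6,0,0,3,3,0,6,1,2,5,3,0,0,5,0,2]
Query cj: check counters[0]=6 counters[8]=1 counters[14]=5 -> maybe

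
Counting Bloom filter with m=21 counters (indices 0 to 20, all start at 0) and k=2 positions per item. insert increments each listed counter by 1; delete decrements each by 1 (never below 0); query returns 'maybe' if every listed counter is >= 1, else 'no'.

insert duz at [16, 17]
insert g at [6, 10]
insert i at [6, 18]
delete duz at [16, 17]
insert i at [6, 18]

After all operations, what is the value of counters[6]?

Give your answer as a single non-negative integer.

Step 1: insert duz at [16, 17] -> counters=[0,0,0,0,0,0,0,0,0,0,0,0,0,0,0,0,1,1,0,0,0]
Step 2: insert g at [6, 10] -> counters=[0,0,0,0,0,0,1,0,0,0,1,0,0,0,0,0,1,1,0,0,0]
Step 3: insert i at [6, 18] -> counters=[0,0,0,0,0,0,2,0,0,0,1,0,0,0,0,0,1,1,1,0,0]
Step 4: delete duz at [16, 17] -> counters=[0,0,0,0,0,0,2,0,0,0,1,0,0,0,0,0,0,0,1,0,0]
Step 5: insert i at [6, 18] -> counters=[0,0,0,0,0,0,3,0,0,0,1,0,0,0,0,0,0,0,2,0,0]
Final counters=[0,0,0,0,0,0,3,0,0,0,1,0,0,0,0,0,0,0,2,0,0] -> counters[6]=3

Answer: 3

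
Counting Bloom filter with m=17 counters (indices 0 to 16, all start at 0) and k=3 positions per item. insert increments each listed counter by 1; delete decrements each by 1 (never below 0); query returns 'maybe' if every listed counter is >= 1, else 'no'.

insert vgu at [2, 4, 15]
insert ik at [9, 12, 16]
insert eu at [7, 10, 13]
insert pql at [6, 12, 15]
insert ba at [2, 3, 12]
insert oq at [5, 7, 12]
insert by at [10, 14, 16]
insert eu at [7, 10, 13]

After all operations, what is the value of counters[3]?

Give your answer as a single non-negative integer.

Answer: 1

Derivation:
Step 1: insert vgu at [2, 4, 15] -> counters=[0,0,1,0,1,0,0,0,0,0,0,0,0,0,0,1,0]
Step 2: insert ik at [9, 12, 16] -> counters=[0,0,1,0,1,0,0,0,0,1,0,0,1,0,0,1,1]
Step 3: insert eu at [7, 10, 13] -> counters=[0,0,1,0,1,0,0,1,0,1,1,0,1,1,0,1,1]
Step 4: insert pql at [6, 12, 15] -> counters=[0,0,1,0,1,0,1,1,0,1,1,0,2,1,0,2,1]
Step 5: insert ba at [2, 3, 12] -> counters=[0,0,2,1,1,0,1,1,0,1,1,0,3,1,0,2,1]
Step 6: insert oq at [5, 7, 12] -> counters=[0,0,2,1,1,1,1,2,0,1,1,0,4,1,0,2,1]
Step 7: insert by at [10, 14, 16] -> counters=[0,0,2,1,1,1,1,2,0,1,2,0,4,1,1,2,2]
Step 8: insert eu at [7, 10, 13] -> counters=[0,0,2,1,1,1,1,3,0,1,3,0,4,2,1,2,2]
Final counters=[0,0,2,1,1,1,1,3,0,1,3,0,4,2,1,2,2] -> counters[3]=1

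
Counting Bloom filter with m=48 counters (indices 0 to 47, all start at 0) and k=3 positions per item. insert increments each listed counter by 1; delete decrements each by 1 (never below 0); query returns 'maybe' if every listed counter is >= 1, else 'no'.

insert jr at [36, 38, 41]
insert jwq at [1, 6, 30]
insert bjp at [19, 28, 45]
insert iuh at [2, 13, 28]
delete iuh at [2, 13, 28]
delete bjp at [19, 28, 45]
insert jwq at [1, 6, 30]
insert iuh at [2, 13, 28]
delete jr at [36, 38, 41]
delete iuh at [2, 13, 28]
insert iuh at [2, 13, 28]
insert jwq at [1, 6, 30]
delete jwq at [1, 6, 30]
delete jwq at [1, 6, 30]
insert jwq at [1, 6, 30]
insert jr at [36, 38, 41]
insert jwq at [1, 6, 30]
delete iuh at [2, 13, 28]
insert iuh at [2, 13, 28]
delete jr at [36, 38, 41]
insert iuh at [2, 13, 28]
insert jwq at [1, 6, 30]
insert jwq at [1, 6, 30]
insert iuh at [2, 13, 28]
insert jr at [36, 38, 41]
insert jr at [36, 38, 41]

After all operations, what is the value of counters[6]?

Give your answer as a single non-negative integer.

Answer: 5

Derivation:
Step 1: insert jr at [36, 38, 41] -> counters=[0,0,0,0,0,0,0,0,0,0,0,0,0,0,0,0,0,0,0,0,0,0,0,0,0,0,0,0,0,0,0,0,0,0,0,0,1,0,1,0,0,1,0,0,0,0,0,0]
Step 2: insert jwq at [1, 6, 30] -> counters=[0,1,0,0,0,0,1,0,0,0,0,0,0,0,0,0,0,0,0,0,0,0,0,0,0,0,0,0,0,0,1,0,0,0,0,0,1,0,1,0,0,1,0,0,0,0,0,0]
Step 3: insert bjp at [19, 28, 45] -> counters=[0,1,0,0,0,0,1,0,0,0,0,0,0,0,0,0,0,0,0,1,0,0,0,0,0,0,0,0,1,0,1,0,0,0,0,0,1,0,1,0,0,1,0,0,0,1,0,0]
Step 4: insert iuh at [2, 13, 28] -> counters=[0,1,1,0,0,0,1,0,0,0,0,0,0,1,0,0,0,0,0,1,0,0,0,0,0,0,0,0,2,0,1,0,0,0,0,0,1,0,1,0,0,1,0,0,0,1,0,0]
Step 5: delete iuh at [2, 13, 28] -> counters=[0,1,0,0,0,0,1,0,0,0,0,0,0,0,0,0,0,0,0,1,0,0,0,0,0,0,0,0,1,0,1,0,0,0,0,0,1,0,1,0,0,1,0,0,0,1,0,0]
Step 6: delete bjp at [19, 28, 45] -> counters=[0,1,0,0,0,0,1,0,0,0,0,0,0,0,0,0,0,0,0,0,0,0,0,0,0,0,0,0,0,0,1,0,0,0,0,0,1,0,1,0,0,1,0,0,0,0,0,0]
Step 7: insert jwq at [1, 6, 30] -> counters=[0,2,0,0,0,0,2,0,0,0,0,0,0,0,0,0,0,0,0,0,0,0,0,0,0,0,0,0,0,0,2,0,0,0,0,0,1,0,1,0,0,1,0,0,0,0,0,0]
Step 8: insert iuh at [2, 13, 28] -> counters=[0,2,1,0,0,0,2,0,0,0,0,0,0,1,0,0,0,0,0,0,0,0,0,0,0,0,0,0,1,0,2,0,0,0,0,0,1,0,1,0,0,1,0,0,0,0,0,0]
Step 9: delete jr at [36, 38, 41] -> counters=[0,2,1,0,0,0,2,0,0,0,0,0,0,1,0,0,0,0,0,0,0,0,0,0,0,0,0,0,1,0,2,0,0,0,0,0,0,0,0,0,0,0,0,0,0,0,0,0]
Step 10: delete iuh at [2, 13, 28] -> counters=[0,2,0,0,0,0,2,0,0,0,0,0,0,0,0,0,0,0,0,0,0,0,0,0,0,0,0,0,0,0,2,0,0,0,0,0,0,0,0,0,0,0,0,0,0,0,0,0]
Step 11: insert iuh at [2, 13, 28] -> counters=[0,2,1,0,0,0,2,0,0,0,0,0,0,1,0,0,0,0,0,0,0,0,0,0,0,0,0,0,1,0,2,0,0,0,0,0,0,0,0,0,0,0,0,0,0,0,0,0]
Step 12: insert jwq at [1, 6, 30] -> counters=[0,3,1,0,0,0,3,0,0,0,0,0,0,1,0,0,0,0,0,0,0,0,0,0,0,0,0,0,1,0,3,0,0,0,0,0,0,0,0,0,0,0,0,0,0,0,0,0]
Step 13: delete jwq at [1, 6, 30] -> counters=[0,2,1,0,0,0,2,0,0,0,0,0,0,1,0,0,0,0,0,0,0,0,0,0,0,0,0,0,1,0,2,0,0,0,0,0,0,0,0,0,0,0,0,0,0,0,0,0]
Step 14: delete jwq at [1, 6, 30] -> counters=[0,1,1,0,0,0,1,0,0,0,0,0,0,1,0,0,0,0,0,0,0,0,0,0,0,0,0,0,1,0,1,0,0,0,0,0,0,0,0,0,0,0,0,0,0,0,0,0]
Step 15: insert jwq at [1, 6, 30] -> counters=[0,2,1,0,0,0,2,0,0,0,0,0,0,1,0,0,0,0,0,0,0,0,0,0,0,0,0,0,1,0,2,0,0,0,0,0,0,0,0,0,0,0,0,0,0,0,0,0]
Step 16: insert jr at [36, 38, 41] -> counters=[0,2,1,0,0,0,2,0,0,0,0,0,0,1,0,0,0,0,0,0,0,0,0,0,0,0,0,0,1,0,2,0,0,0,0,0,1,0,1,0,0,1,0,0,0,0,0,0]
Step 17: insert jwq at [1, 6, 30] -> counters=[0,3,1,0,0,0,3,0,0,0,0,0,0,1,0,0,0,0,0,0,0,0,0,0,0,0,0,0,1,0,3,0,0,0,0,0,1,0,1,0,0,1,0,0,0,0,0,0]
Step 18: delete iuh at [2, 13, 28] -> counters=[0,3,0,0,0,0,3,0,0,0,0,0,0,0,0,0,0,0,0,0,0,0,0,0,0,0,0,0,0,0,3,0,0,0,0,0,1,0,1,0,0,1,0,0,0,0,0,0]
Step 19: insert iuh at [2, 13, 28] -> counters=[0,3,1,0,0,0,3,0,0,0,0,0,0,1,0,0,0,0,0,0,0,0,0,0,0,0,0,0,1,0,3,0,0,0,0,0,1,0,1,0,0,1,0,0,0,0,0,0]
Step 20: delete jr at [36, 38, 41] -> counters=[0,3,1,0,0,0,3,0,0,0,0,0,0,1,0,0,0,0,0,0,0,0,0,0,0,0,0,0,1,0,3,0,0,0,0,0,0,0,0,0,0,0,0,0,0,0,0,0]
Step 21: insert iuh at [2, 13, 28] -> counters=[0,3,2,0,0,0,3,0,0,0,0,0,0,2,0,0,0,0,0,0,0,0,0,0,0,0,0,0,2,0,3,0,0,0,0,0,0,0,0,0,0,0,0,0,0,0,0,0]
Step 22: insert jwq at [1, 6, 30] -> counters=[0,4,2,0,0,0,4,0,0,0,0,0,0,2,0,0,0,0,0,0,0,0,0,0,0,0,0,0,2,0,4,0,0,0,0,0,0,0,0,0,0,0,0,0,0,0,0,0]
Step 23: insert jwq at [1, 6, 30] -> counters=[0,5,2,0,0,0,5,0,0,0,0,0,0,2,0,0,0,0,0,0,0,0,0,0,0,0,0,0,2,0,5,0,0,0,0,0,0,0,0,0,0,0,0,0,0,0,0,0]
Step 24: insert iuh at [2, 13, 28] -> counters=[0,5,3,0,0,0,5,0,0,0,0,0,0,3,0,0,0,0,0,0,0,0,0,0,0,0,0,0,3,0,5,0,0,0,0,0,0,0,0,0,0,0,0,0,0,0,0,0]
Step 25: insert jr at [36, 38, 41] -> counters=[0,5,3,0,0,0,5,0,0,0,0,0,0,3,0,0,0,0,0,0,0,0,0,0,0,0,0,0,3,0,5,0,0,0,0,0,1,0,1,0,0,1,0,0,0,0,0,0]
Step 26: insert jr at [36, 38, 41] -> counters=[0,5,3,0,0,0,5,0,0,0,0,0,0,3,0,0,0,0,0,0,0,0,0,0,0,0,0,0,3,0,5,0,0,0,0,0,2,0,2,0,0,2,0,0,0,0,0,0]
Final counters=[0,5,3,0,0,0,5,0,0,0,0,0,0,3,0,0,0,0,0,0,0,0,0,0,0,0,0,0,3,0,5,0,0,0,0,0,2,0,2,0,0,2,0,0,0,0,0,0] -> counters[6]=5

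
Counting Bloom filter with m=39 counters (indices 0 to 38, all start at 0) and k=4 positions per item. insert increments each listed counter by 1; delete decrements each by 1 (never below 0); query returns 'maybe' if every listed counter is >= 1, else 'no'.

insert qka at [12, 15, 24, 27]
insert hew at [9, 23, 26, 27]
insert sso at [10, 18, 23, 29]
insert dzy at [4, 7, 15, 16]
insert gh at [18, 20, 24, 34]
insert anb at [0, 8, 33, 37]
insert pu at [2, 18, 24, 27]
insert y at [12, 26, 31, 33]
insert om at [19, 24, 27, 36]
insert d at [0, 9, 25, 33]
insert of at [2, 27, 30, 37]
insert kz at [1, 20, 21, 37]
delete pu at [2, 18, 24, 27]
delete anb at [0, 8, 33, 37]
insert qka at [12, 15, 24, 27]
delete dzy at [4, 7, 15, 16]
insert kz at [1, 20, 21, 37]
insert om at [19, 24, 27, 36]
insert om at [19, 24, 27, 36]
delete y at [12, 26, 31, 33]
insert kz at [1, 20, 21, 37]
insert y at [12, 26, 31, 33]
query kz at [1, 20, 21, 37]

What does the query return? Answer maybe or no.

Answer: maybe

Derivation:
Step 1: insert qka at [12, 15, 24, 27] -> counters=[0,0,0,0,0,0,0,0,0,0,0,0,1,0,0,1,0,0,0,0,0,0,0,0,1,0,0,1,0,0,0,0,0,0,0,0,0,0,0]
Step 2: insert hew at [9, 23, 26, 27] -> counters=[0,0,0,0,0,0,0,0,0,1,0,0,1,0,0,1,0,0,0,0,0,0,0,1,1,0,1,2,0,0,0,0,0,0,0,0,0,0,0]
Step 3: insert sso at [10, 18, 23, 29] -> counters=[0,0,0,0,0,0,0,0,0,1,1,0,1,0,0,1,0,0,1,0,0,0,0,2,1,0,1,2,0,1,0,0,0,0,0,0,0,0,0]
Step 4: insert dzy at [4, 7, 15, 16] -> counters=[0,0,0,0,1,0,0,1,0,1,1,0,1,0,0,2,1,0,1,0,0,0,0,2,1,0,1,2,0,1,0,0,0,0,0,0,0,0,0]
Step 5: insert gh at [18, 20, 24, 34] -> counters=[0,0,0,0,1,0,0,1,0,1,1,0,1,0,0,2,1,0,2,0,1,0,0,2,2,0,1,2,0,1,0,0,0,0,1,0,0,0,0]
Step 6: insert anb at [0, 8, 33, 37] -> counters=[1,0,0,0,1,0,0,1,1,1,1,0,1,0,0,2,1,0,2,0,1,0,0,2,2,0,1,2,0,1,0,0,0,1,1,0,0,1,0]
Step 7: insert pu at [2, 18, 24, 27] -> counters=[1,0,1,0,1,0,0,1,1,1,1,0,1,0,0,2,1,0,3,0,1,0,0,2,3,0,1,3,0,1,0,0,0,1,1,0,0,1,0]
Step 8: insert y at [12, 26, 31, 33] -> counters=[1,0,1,0,1,0,0,1,1,1,1,0,2,0,0,2,1,0,3,0,1,0,0,2,3,0,2,3,0,1,0,1,0,2,1,0,0,1,0]
Step 9: insert om at [19, 24, 27, 36] -> counters=[1,0,1,0,1,0,0,1,1,1,1,0,2,0,0,2,1,0,3,1,1,0,0,2,4,0,2,4,0,1,0,1,0,2,1,0,1,1,0]
Step 10: insert d at [0, 9, 25, 33] -> counters=[2,0,1,0,1,0,0,1,1,2,1,0,2,0,0,2,1,0,3,1,1,0,0,2,4,1,2,4,0,1,0,1,0,3,1,0,1,1,0]
Step 11: insert of at [2, 27, 30, 37] -> counters=[2,0,2,0,1,0,0,1,1,2,1,0,2,0,0,2,1,0,3,1,1,0,0,2,4,1,2,5,0,1,1,1,0,3,1,0,1,2,0]
Step 12: insert kz at [1, 20, 21, 37] -> counters=[2,1,2,0,1,0,0,1,1,2,1,0,2,0,0,2,1,0,3,1,2,1,0,2,4,1,2,5,0,1,1,1,0,3,1,0,1,3,0]
Step 13: delete pu at [2, 18, 24, 27] -> counters=[2,1,1,0,1,0,0,1,1,2,1,0,2,0,0,2,1,0,2,1,2,1,0,2,3,1,2,4,0,1,1,1,0,3,1,0,1,3,0]
Step 14: delete anb at [0, 8, 33, 37] -> counters=[1,1,1,0,1,0,0,1,0,2,1,0,2,0,0,2,1,0,2,1,2,1,0,2,3,1,2,4,0,1,1,1,0,2,1,0,1,2,0]
Step 15: insert qka at [12, 15, 24, 27] -> counters=[1,1,1,0,1,0,0,1,0,2,1,0,3,0,0,3,1,0,2,1,2,1,0,2,4,1,2,5,0,1,1,1,0,2,1,0,1,2,0]
Step 16: delete dzy at [4, 7, 15, 16] -> counters=[1,1,1,0,0,0,0,0,0,2,1,0,3,0,0,2,0,0,2,1,2,1,0,2,4,1,2,5,0,1,1,1,0,2,1,0,1,2,0]
Step 17: insert kz at [1, 20, 21, 37] -> counters=[1,2,1,0,0,0,0,0,0,2,1,0,3,0,0,2,0,0,2,1,3,2,0,2,4,1,2,5,0,1,1,1,0,2,1,0,1,3,0]
Step 18: insert om at [19, 24, 27, 36] -> counters=[1,2,1,0,0,0,0,0,0,2,1,0,3,0,0,2,0,0,2,2,3,2,0,2,5,1,2,6,0,1,1,1,0,2,1,0,2,3,0]
Step 19: insert om at [19, 24, 27, 36] -> counters=[1,2,1,0,0,0,0,0,0,2,1,0,3,0,0,2,0,0,2,3,3,2,0,2,6,1,2,7,0,1,1,1,0,2,1,0,3,3,0]
Step 20: delete y at [12, 26, 31, 33] -> counters=[1,2,1,0,0,0,0,0,0,2,1,0,2,0,0,2,0,0,2,3,3,2,0,2,6,1,1,7,0,1,1,0,0,1,1,0,3,3,0]
Step 21: insert kz at [1, 20, 21, 37] -> counters=[1,3,1,0,0,0,0,0,0,2,1,0,2,0,0,2,0,0,2,3,4,3,0,2,6,1,1,7,0,1,1,0,0,1,1,0,3,4,0]
Step 22: insert y at [12, 26, 31, 33] -> counters=[1,3,1,0,0,0,0,0,0,2,1,0,3,0,0,2,0,0,2,3,4,3,0,2,6,1,2,7,0,1,1,1,0,2,1,0,3,4,0]
Query kz: check counters[1]=3 counters[20]=4 counters[21]=3 counters[37]=4 -> maybe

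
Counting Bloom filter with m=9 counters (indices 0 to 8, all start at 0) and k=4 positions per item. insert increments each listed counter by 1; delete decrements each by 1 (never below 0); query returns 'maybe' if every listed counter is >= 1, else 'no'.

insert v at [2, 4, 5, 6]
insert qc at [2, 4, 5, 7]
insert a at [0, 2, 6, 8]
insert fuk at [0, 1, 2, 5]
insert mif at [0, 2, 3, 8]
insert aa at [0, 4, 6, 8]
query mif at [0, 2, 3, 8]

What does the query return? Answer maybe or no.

Step 1: insert v at [2, 4, 5, 6] -> counters=[0,0,1,0,1,1,1,0,0]
Step 2: insert qc at [2, 4, 5, 7] -> counters=[0,0,2,0,2,2,1,1,0]
Step 3: insert a at [0, 2, 6, 8] -> counters=[1,0,3,0,2,2,2,1,1]
Step 4: insert fuk at [0, 1, 2, 5] -> counters=[2,1,4,0,2,3,2,1,1]
Step 5: insert mif at [0, 2, 3, 8] -> counters=[3,1,5,1,2,3,2,1,2]
Step 6: insert aa at [0, 4, 6, 8] -> counters=[4,1,5,1,3,3,3,1,3]
Query mif: check counters[0]=4 counters[2]=5 counters[3]=1 counters[8]=3 -> maybe

Answer: maybe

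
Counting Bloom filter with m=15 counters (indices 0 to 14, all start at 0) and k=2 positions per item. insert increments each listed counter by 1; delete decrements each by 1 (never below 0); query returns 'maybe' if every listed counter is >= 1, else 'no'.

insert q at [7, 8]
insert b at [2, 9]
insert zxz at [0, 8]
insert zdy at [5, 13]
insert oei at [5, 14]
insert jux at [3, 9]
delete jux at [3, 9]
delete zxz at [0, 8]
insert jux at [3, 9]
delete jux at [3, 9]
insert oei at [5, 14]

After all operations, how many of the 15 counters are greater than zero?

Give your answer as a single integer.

Step 1: insert q at [7, 8] -> counters=[0,0,0,0,0,0,0,1,1,0,0,0,0,0,0]
Step 2: insert b at [2, 9] -> counters=[0,0,1,0,0,0,0,1,1,1,0,0,0,0,0]
Step 3: insert zxz at [0, 8] -> counters=[1,0,1,0,0,0,0,1,2,1,0,0,0,0,0]
Step 4: insert zdy at [5, 13] -> counters=[1,0,1,0,0,1,0,1,2,1,0,0,0,1,0]
Step 5: insert oei at [5, 14] -> counters=[1,0,1,0,0,2,0,1,2,1,0,0,0,1,1]
Step 6: insert jux at [3, 9] -> counters=[1,0,1,1,0,2,0,1,2,2,0,0,0,1,1]
Step 7: delete jux at [3, 9] -> counters=[1,0,1,0,0,2,0,1,2,1,0,0,0,1,1]
Step 8: delete zxz at [0, 8] -> counters=[0,0,1,0,0,2,0,1,1,1,0,0,0,1,1]
Step 9: insert jux at [3, 9] -> counters=[0,0,1,1,0,2,0,1,1,2,0,0,0,1,1]
Step 10: delete jux at [3, 9] -> counters=[0,0,1,0,0,2,0,1,1,1,0,0,0,1,1]
Step 11: insert oei at [5, 14] -> counters=[0,0,1,0,0,3,0,1,1,1,0,0,0,1,2]
Final counters=[0,0,1,0,0,3,0,1,1,1,0,0,0,1,2] -> 7 nonzero

Answer: 7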